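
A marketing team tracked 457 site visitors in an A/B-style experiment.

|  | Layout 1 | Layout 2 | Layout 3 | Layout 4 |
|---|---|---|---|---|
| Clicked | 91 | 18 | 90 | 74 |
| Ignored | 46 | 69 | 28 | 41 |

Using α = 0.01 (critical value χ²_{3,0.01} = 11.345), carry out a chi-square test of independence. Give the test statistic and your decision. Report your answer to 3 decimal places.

Row totals: 273, 184. Column totals: 137, 87, 118, 115. Grand total N = 457.
Expected counts (row total × column total / N):
  Clicked, Layout 1: 273×137/457 = 81.84026
  Clicked, Layout 2: 273×87/457 = 51.97155
  Clicked, Layout 3: 273×118/457 = 70.49015
  Clicked, Layout 4: 273×115/457 = 68.69803
  Ignored, Layout 1: 184×137/457 = 55.15974
  Ignored, Layout 2: 184×87/457 = 35.02845
  Ignored, Layout 3: 184×118/457 = 47.50985
  Ignored, Layout 4: 184×115/457 = 46.30197
Contributions (O − E)²/E:
  (91 − 81.84026)²/81.84026 = 1.0252
  (18 − 51.97155)²/51.97155 = 22.2057
  (90 − 70.49015)²/70.49015 = 5.3998
  (74 − 68.69803)²/68.69803 = 0.4092
  (46 − 55.15974)²/55.15974 = 1.5211
  (69 − 35.02845)²/35.02845 = 32.9465
  (28 − 47.50985)²/47.50985 = 8.0117
  (41 − 46.30197)²/46.30197 = 0.6071
χ² = 1.0252 + 22.2057 + 5.3998 + 0.4092 + 1.5211 + 32.9465 + 8.0117 + 0.6071 = 72.126
df = (2−1)(4−1) = 3. Since 72.126 > 11.345, reject the null hypothesis of independence at α = 0.01.

72.126; reject H₀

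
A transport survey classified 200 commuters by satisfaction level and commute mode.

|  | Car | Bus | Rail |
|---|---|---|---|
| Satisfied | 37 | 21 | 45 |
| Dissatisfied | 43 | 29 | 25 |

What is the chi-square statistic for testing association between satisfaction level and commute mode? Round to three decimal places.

Row totals: 103, 97. Column totals: 80, 50, 70. Grand total N = 200.
Expected counts (row total × column total / N):
  Satisfied, Car: 103×80/200 = 41.2000
  Satisfied, Bus: 103×50/200 = 25.7500
  Satisfied, Rail: 103×70/200 = 36.0500
  Dissatisfied, Car: 97×80/200 = 38.8000
  Dissatisfied, Bus: 97×50/200 = 24.2500
  Dissatisfied, Rail: 97×70/200 = 33.9500
Contributions (O − E)²/E:
  (37 − 41.2000)²/41.2000 = 0.4282
  (21 − 25.7500)²/25.7500 = 0.8762
  (45 − 36.0500)²/36.0500 = 2.2220
  (43 − 38.8000)²/38.8000 = 0.4546
  (29 − 24.2500)²/24.2500 = 0.9304
  (25 − 33.9500)²/33.9500 = 2.3594
χ² = 0.4282 + 0.8762 + 2.2220 + 0.4546 + 0.9304 + 2.3594 = 7.271

7.271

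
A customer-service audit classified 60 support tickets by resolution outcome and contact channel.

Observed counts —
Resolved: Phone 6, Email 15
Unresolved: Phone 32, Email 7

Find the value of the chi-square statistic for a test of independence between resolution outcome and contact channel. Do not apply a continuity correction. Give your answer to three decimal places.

16.812

Row totals: 21, 39. Column totals: 38, 22. Grand total N = 60.
Expected counts (row total × column total / N):
  Resolved, Phone: 21×38/60 = 13.3000
  Resolved, Email: 21×22/60 = 7.7000
  Unresolved, Phone: 39×38/60 = 24.7000
  Unresolved, Email: 39×22/60 = 14.3000
Contributions (O − E)²/E:
  (6 − 13.3000)²/13.3000 = 4.0068
  (15 − 7.7000)²/7.7000 = 6.9208
  (32 − 24.7000)²/24.7000 = 2.1575
  (7 − 14.3000)²/14.3000 = 3.7266
χ² = 4.0068 + 6.9208 + 2.1575 + 3.7266 = 16.812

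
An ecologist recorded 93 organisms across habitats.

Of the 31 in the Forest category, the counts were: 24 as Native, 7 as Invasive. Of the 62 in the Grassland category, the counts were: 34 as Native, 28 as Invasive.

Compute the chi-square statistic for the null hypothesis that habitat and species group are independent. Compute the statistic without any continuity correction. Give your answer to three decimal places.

Row totals: 31, 62. Column totals: 58, 35. Grand total N = 93.
Expected counts (row total × column total / N):
  Forest, Native: 31×58/93 = 19.3333
  Forest, Invasive: 31×35/93 = 11.6667
  Grassland, Native: 62×58/93 = 38.6667
  Grassland, Invasive: 62×35/93 = 23.3333
Contributions (O − E)²/E:
  (24 − 19.3333)²/19.3333 = 1.1265
  (7 − 11.6667)²/11.6667 = 1.8667
  (34 − 38.6667)²/38.6667 = 0.5632
  (28 − 23.3333)²/23.3333 = 0.9333
χ² = 1.1265 + 1.8667 + 0.5632 + 0.9333 = 4.490

4.490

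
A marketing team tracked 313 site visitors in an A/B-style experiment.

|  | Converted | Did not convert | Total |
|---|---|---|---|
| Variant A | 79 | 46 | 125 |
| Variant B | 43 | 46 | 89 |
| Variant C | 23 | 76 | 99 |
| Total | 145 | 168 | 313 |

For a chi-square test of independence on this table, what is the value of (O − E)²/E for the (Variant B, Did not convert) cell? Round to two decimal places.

0.07

Row total (Variant B) = 89; column total (Did not convert) = 168; N = 313.
Expected count E = 89 × 168 / 313 = 47.770.
Contribution = (O − E)²/E = (46 − 47.770)² / 47.770 = 0.07.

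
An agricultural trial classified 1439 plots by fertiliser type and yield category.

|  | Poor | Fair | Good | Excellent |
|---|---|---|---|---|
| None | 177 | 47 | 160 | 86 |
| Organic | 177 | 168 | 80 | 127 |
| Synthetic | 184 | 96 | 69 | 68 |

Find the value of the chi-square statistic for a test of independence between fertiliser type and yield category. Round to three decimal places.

116.663

Row totals: 470, 552, 417. Column totals: 538, 311, 309, 281. Grand total N = 1439.
Expected counts (row total × column total / N):
  None, Poor: 470×538/1439 = 175.7192
  None, Fair: 470×311/1439 = 101.5775
  None, Good: 470×309/1439 = 100.9243
  None, Excellent: 470×281/1439 = 91.7790
  Organic, Poor: 552×538/1439 = 206.3767
  Organic, Fair: 552×311/1439 = 119.2995
  Organic, Good: 552×309/1439 = 118.5323
  Organic, Excellent: 552×281/1439 = 107.7915
  Synthetic, Poor: 417×538/1439 = 155.9041
  Synthetic, Fair: 417×311/1439 = 90.1230
  Synthetic, Good: 417×309/1439 = 89.5434
  Synthetic, Excellent: 417×281/1439 = 81.4295
Contributions (O − E)²/E:
  (177 − 175.7192)²/175.7192 = 0.0093
  (47 − 101.5775)²/101.5775 = 29.3244
  (160 − 100.9243)²/100.9243 = 34.5798
  (86 − 91.7790)²/91.7790 = 0.3639
  (177 − 206.3767)²/206.3767 = 4.1816
  (168 − 119.2995)²/119.2995 = 19.8805
  (80 − 118.5323)²/118.5323 = 12.5260
  (127 − 107.7915)²/107.7915 = 3.4230
  (184 − 155.9041)²/155.9041 = 5.0632
  (96 − 90.1230)²/90.1230 = 0.3832
  (69 − 89.5434)²/89.5434 = 4.7131
  (68 − 81.4295)²/81.4295 = 2.2148
χ² = 0.0093 + 29.3244 + 34.5798 + 0.3639 + 4.1816 + 19.8805 + 12.5260 + 3.4230 + 5.0632 + 0.3832 + 4.7131 + 2.2148 = 116.663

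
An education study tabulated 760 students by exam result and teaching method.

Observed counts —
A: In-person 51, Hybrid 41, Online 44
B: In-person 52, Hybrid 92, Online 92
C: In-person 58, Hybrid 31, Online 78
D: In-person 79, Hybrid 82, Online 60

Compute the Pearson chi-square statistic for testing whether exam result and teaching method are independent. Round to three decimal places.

Row totals: 136, 236, 167, 221. Column totals: 240, 246, 274. Grand total N = 760.
Expected counts (row total × column total / N):
  A, In-person: 136×240/760 = 42.9474
  A, Hybrid: 136×246/760 = 44.0211
  A, Online: 136×274/760 = 49.0316
  B, In-person: 236×240/760 = 74.5263
  B, Hybrid: 236×246/760 = 76.3895
  B, Online: 236×274/760 = 85.0842
  C, In-person: 167×240/760 = 52.7368
  C, Hybrid: 167×246/760 = 54.0553
  C, Online: 167×274/760 = 60.2079
  D, In-person: 221×240/760 = 69.7895
  D, Hybrid: 221×246/760 = 71.5342
  D, Online: 221×274/760 = 79.6763
Contributions (O − E)²/E:
  (51 − 42.9474)²/42.9474 = 1.5099
  (41 − 44.0211)²/44.0211 = 0.2073
  (44 − 49.0316)²/49.0316 = 0.5163
  (52 − 74.5263)²/74.5263 = 6.8088
  (92 − 76.3895)²/76.3895 = 3.1901
  (92 − 85.0842)²/85.0842 = 0.5621
  (58 − 52.7368)²/52.7368 = 0.5253
  (31 − 54.0553)²/54.0553 = 9.8334
  (78 − 60.2079)²/60.2079 = 5.2578
  (79 − 69.7895)²/69.7895 = 1.2156
  (82 − 71.5342)²/71.5342 = 1.5312
  (60 − 79.6763)²/79.6763 = 4.8591
χ² = 1.5099 + 0.2073 + 0.5163 + 6.8088 + 3.1901 + 0.5621 + 0.5253 + 9.8334 + 5.2578 + 1.2156 + 1.5312 + 4.8591 = 36.017

36.017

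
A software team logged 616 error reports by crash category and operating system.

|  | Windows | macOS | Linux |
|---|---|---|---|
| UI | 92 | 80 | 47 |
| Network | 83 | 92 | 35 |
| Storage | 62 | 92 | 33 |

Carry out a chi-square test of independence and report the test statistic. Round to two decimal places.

7.46

Row totals: 219, 210, 187. Column totals: 237, 264, 115. Grand total N = 616.
Expected counts (row total × column total / N):
  UI, Windows: 219×237/616 = 84.2581
  UI, macOS: 219×264/616 = 93.8571
  UI, Linux: 219×115/616 = 40.8847
  Network, Windows: 210×237/616 = 80.7955
  Network, macOS: 210×264/616 = 90.0000
  Network, Linux: 210×115/616 = 39.2045
  Storage, Windows: 187×237/616 = 71.9464
  Storage, macOS: 187×264/616 = 80.1429
  Storage, Linux: 187×115/616 = 34.9107
Contributions (O − E)²/E:
  (92 − 84.2581)²/84.2581 = 0.7114
  (80 − 93.8571)²/93.8571 = 2.0459
  (47 − 40.8847)²/40.8847 = 0.9147
  (83 − 80.7955)²/80.7955 = 0.0601
  (92 − 90.0000)²/90.0000 = 0.0444
  (35 − 39.2045)²/39.2045 = 0.4509
  (62 − 71.9464)²/71.9464 = 1.3751
  (92 − 80.1429)²/80.1429 = 1.7543
  (33 − 34.9107)²/34.9107 = 0.1046
χ² = 0.7114 + 2.0459 + 0.9147 + 0.0601 + 0.0444 + 0.4509 + 1.3751 + 1.7543 + 0.1046 = 7.46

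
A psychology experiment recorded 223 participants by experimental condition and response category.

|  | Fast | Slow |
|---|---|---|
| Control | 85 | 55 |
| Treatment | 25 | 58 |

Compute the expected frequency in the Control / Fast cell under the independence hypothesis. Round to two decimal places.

69.06

Row total (Control) = 140; column total (Fast) = 110; grand total N = 223.
Expected count = (row total × column total) / N = 140 × 110 / 223 = 69.06.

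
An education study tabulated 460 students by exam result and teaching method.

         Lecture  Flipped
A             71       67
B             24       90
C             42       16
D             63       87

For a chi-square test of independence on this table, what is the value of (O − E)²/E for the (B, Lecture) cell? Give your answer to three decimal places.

Row total (B) = 114; column total (Lecture) = 200; N = 460.
Expected count E = 114 × 200 / 460 = 49.5652.
Contribution = (O − E)²/E = (24 − 49.5652)² / 49.5652 = 13.186.

13.186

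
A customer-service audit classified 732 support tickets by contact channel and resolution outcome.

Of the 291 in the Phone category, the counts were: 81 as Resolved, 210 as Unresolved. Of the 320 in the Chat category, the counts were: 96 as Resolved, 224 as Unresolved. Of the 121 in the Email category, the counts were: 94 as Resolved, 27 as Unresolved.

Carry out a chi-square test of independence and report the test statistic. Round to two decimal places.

Row totals: 291, 320, 121. Column totals: 271, 461. Grand total N = 732.
Expected counts (row total × column total / N):
  Phone, Resolved: 291×271/732 = 107.73361
  Phone, Unresolved: 291×461/732 = 183.26639
  Chat, Resolved: 320×271/732 = 118.46995
  Chat, Unresolved: 320×461/732 = 201.53005
  Email, Resolved: 121×271/732 = 44.79645
  Email, Unresolved: 121×461/732 = 76.20355
Contributions (O − E)²/E:
  (81 − 107.73361)²/107.73361 = 6.6338
  (210 − 183.26639)²/183.26639 = 3.8997
  (96 − 118.46995)²/118.46995 = 4.2618
  (224 − 201.53005)²/201.53005 = 2.5053
  (94 − 44.79645)²/44.79645 = 54.0442
  (27 − 76.20355)²/76.20355 = 31.7700
χ² = 6.6338 + 3.8997 + 4.2618 + 2.5053 + 54.0442 + 31.7700 = 103.11

103.11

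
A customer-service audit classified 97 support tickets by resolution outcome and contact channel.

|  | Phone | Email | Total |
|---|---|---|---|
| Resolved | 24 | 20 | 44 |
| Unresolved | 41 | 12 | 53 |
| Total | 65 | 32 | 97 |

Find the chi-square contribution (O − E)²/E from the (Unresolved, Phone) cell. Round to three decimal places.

Row total (Unresolved) = 53; column total (Phone) = 65; N = 97.
Expected count E = 53 × 65 / 97 = 35.5155.
Contribution = (O − E)²/E = (41 − 35.5155)² / 35.5155 = 0.847.

0.847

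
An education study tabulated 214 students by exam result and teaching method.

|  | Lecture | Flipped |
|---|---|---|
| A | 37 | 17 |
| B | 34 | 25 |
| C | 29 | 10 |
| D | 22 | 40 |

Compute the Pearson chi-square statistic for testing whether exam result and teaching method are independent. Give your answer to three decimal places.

19.439

Row totals: 54, 59, 39, 62. Column totals: 122, 92. Grand total N = 214.
Expected counts (row total × column total / N):
  A, Lecture: 54×122/214 = 30.7850
  A, Flipped: 54×92/214 = 23.2150
  B, Lecture: 59×122/214 = 33.6355
  B, Flipped: 59×92/214 = 25.3645
  C, Lecture: 39×122/214 = 22.2336
  C, Flipped: 39×92/214 = 16.7664
  D, Lecture: 62×122/214 = 35.3458
  D, Flipped: 62×92/214 = 26.6542
Contributions (O − E)²/E:
  (37 − 30.7850)²/30.7850 = 1.2547
  (17 − 23.2150)²/23.2150 = 1.6638
  (34 − 33.6355)²/33.6355 = 0.0040
  (25 − 25.3645)²/25.3645 = 0.0052
  (29 − 22.2336)²/22.2336 = 2.0592
  (10 − 16.7664)²/16.7664 = 2.7307
  (22 − 35.3458)²/35.3458 = 5.0391
  (40 − 26.6542)²/26.6542 = 6.6823
χ² = 1.2547 + 1.6638 + 0.0040 + 0.0052 + 2.0592 + 2.7307 + 5.0391 + 6.6823 = 19.439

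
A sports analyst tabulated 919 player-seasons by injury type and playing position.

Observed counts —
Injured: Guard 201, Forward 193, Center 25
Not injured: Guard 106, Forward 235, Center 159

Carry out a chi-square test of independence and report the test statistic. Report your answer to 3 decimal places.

124.937

Row totals: 419, 500. Column totals: 307, 428, 184. Grand total N = 919.
Expected counts (row total × column total / N):
  Injured, Guard: 419×307/919 = 139.9706
  Injured, Forward: 419×428/919 = 195.1382
  Injured, Center: 419×184/919 = 83.8912
  Not injured, Guard: 500×307/919 = 167.0294
  Not injured, Forward: 500×428/919 = 232.8618
  Not injured, Center: 500×184/919 = 100.1088
Contributions (O − E)²/E:
  (201 − 139.9706)²/139.9706 = 26.6098
  (193 − 195.1382)²/195.1382 = 0.0234
  (25 − 83.8912)²/83.8912 = 41.3413
  (106 − 167.0294)²/167.0294 = 22.2990
  (235 − 232.8618)²/232.8618 = 0.0196
  (159 − 100.1088)²/100.1088 = 34.6440
χ² = 26.6098 + 0.0234 + 41.3413 + 22.2990 + 0.0196 + 34.6440 = 124.937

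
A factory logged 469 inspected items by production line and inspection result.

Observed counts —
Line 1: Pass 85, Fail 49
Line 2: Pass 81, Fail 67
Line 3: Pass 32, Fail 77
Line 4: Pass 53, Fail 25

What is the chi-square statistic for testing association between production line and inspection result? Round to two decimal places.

37.49

Row totals: 134, 148, 109, 78. Column totals: 251, 218. Grand total N = 469.
Expected counts (row total × column total / N):
  Line 1, Pass: 134×251/469 = 71.714
  Line 1, Fail: 134×218/469 = 62.286
  Line 2, Pass: 148×251/469 = 79.207
  Line 2, Fail: 148×218/469 = 68.793
  Line 3, Pass: 109×251/469 = 58.335
  Line 3, Fail: 109×218/469 = 50.665
  Line 4, Pass: 78×251/469 = 41.744
  Line 4, Fail: 78×218/469 = 36.256
Contributions (O − E)²/E:
  (85 − 71.714)²/71.714 = 2.4614
  (49 − 62.286)²/62.286 = 2.8340
  (81 − 79.207)²/79.207 = 0.0406
  (67 − 68.793)²/68.793 = 0.0467
  (32 − 58.335)²/58.335 = 11.8888
  (77 − 50.665)²/50.665 = 13.6886
  (53 − 41.744)²/41.744 = 3.0351
  (25 − 36.256)²/36.256 = 3.4945
χ² = 2.4614 + 2.8340 + 0.0406 + 0.0467 + 11.8888 + 13.6886 + 3.0351 + 3.4945 = 37.49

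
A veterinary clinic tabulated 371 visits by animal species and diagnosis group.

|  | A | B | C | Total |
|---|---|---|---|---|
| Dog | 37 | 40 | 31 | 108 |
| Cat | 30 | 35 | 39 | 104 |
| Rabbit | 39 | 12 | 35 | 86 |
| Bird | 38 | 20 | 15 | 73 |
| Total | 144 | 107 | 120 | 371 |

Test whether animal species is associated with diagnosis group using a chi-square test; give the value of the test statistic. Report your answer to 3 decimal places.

Grand total N = 371.
Expected counts (row total × column total / N):
  Dog, A: 108×144/371 = 41.9191
  Dog, B: 108×107/371 = 31.1482
  Dog, C: 108×120/371 = 34.9326
  Cat, A: 104×144/371 = 40.3666
  Cat, B: 104×107/371 = 29.9946
  Cat, C: 104×120/371 = 33.6388
  Rabbit, A: 86×144/371 = 33.3801
  Rabbit, B: 86×107/371 = 24.8032
  Rabbit, C: 86×120/371 = 27.8167
  Bird, A: 73×144/371 = 28.3342
  Bird, B: 73×107/371 = 21.0539
  Bird, C: 73×120/371 = 23.6119
Contributions (O − E)²/E:
  (37 − 41.9191)²/41.9191 = 0.5772
  (40 − 31.1482)²/31.1482 = 2.5155
  (31 − 34.9326)²/34.9326 = 0.4427
  (30 − 40.3666)²/40.3666 = 2.6623
  (35 − 29.9946)²/29.9946 = 0.8353
  (39 − 33.6388)²/33.6388 = 0.8544
  (39 − 33.3801)²/33.3801 = 0.9462
  (12 − 24.8032)²/24.8032 = 6.6089
  (35 − 27.8167)²/27.8167 = 1.8550
  (38 − 28.3342)²/28.3342 = 3.2973
  (20 − 21.0539)²/21.0539 = 0.0528
  (15 − 23.6119)²/23.6119 = 3.1410
χ² = 0.5772 + 2.5155 + 0.4427 + 2.6623 + 0.8353 + 0.8544 + 0.9462 + 6.6089 + 1.8550 + 3.2973 + 0.0528 + 3.1410 = 23.789

23.789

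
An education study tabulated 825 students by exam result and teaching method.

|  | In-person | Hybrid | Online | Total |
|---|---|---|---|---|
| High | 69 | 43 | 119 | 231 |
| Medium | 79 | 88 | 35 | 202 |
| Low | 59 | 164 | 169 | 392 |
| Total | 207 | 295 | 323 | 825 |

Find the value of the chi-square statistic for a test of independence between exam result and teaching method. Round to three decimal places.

95.315

Grand total N = 825.
Expected counts (row total × column total / N):
  High, In-person: 231×207/825 = 57.96000
  High, Hybrid: 231×295/825 = 82.60000
  High, Online: 231×323/825 = 90.44000
  Medium, In-person: 202×207/825 = 50.68364
  Medium, Hybrid: 202×295/825 = 72.23030
  Medium, Online: 202×323/825 = 79.08606
  Low, In-person: 392×207/825 = 98.35636
  Low, Hybrid: 392×295/825 = 140.16970
  Low, Online: 392×323/825 = 153.47394
Contributions (O − E)²/E:
  (69 − 57.96000)²/57.96000 = 2.1029
  (43 − 82.60000)²/82.60000 = 18.9850
  (119 − 90.44000)²/90.44000 = 9.0189
  (79 − 50.68364)²/50.68364 = 15.8200
  (88 − 72.23030)²/72.23030 = 3.4429
  (35 − 79.08606)²/79.08606 = 24.5755
  (59 − 98.35636)²/98.35636 = 15.7481
  (164 − 140.16970)²/140.16970 = 4.0514
  (169 − 153.47394)²/153.47394 = 1.5707
χ² = 2.1029 + 18.9850 + 9.0189 + 15.8200 + 3.4429 + 24.5755 + 15.7481 + 4.0514 + 1.5707 = 95.315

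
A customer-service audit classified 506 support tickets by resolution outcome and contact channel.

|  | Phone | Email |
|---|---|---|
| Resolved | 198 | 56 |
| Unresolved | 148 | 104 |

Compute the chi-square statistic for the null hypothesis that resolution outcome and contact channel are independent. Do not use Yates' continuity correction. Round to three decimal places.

21.618

Row totals: 254, 252. Column totals: 346, 160. Grand total N = 506.
Expected counts (row total × column total / N):
  Resolved, Phone: 254×346/506 = 173.6838
  Resolved, Email: 254×160/506 = 80.3162
  Unresolved, Phone: 252×346/506 = 172.3162
  Unresolved, Email: 252×160/506 = 79.6838
Contributions (O − E)²/E:
  (198 − 173.6838)²/173.6838 = 3.4043
  (56 − 80.3162)²/80.3162 = 7.3619
  (148 − 172.3162)²/172.3162 = 3.4314
  (104 − 79.6838)²/79.6838 = 7.4203
χ² = 3.4043 + 7.3619 + 3.4314 + 7.4203 = 21.618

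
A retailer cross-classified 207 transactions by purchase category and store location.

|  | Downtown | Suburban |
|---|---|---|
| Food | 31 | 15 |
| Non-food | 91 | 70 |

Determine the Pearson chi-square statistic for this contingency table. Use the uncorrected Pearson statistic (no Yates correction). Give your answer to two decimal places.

Row totals: 46, 161. Column totals: 122, 85. Grand total N = 207.
Expected counts (row total × column total / N):
  Food, Downtown: 46×122/207 = 27.111
  Food, Suburban: 46×85/207 = 18.889
  Non-food, Downtown: 161×122/207 = 94.889
  Non-food, Suburban: 161×85/207 = 66.111
Contributions (O − E)²/E:
  (31 − 27.111)²/27.111 = 0.5579
  (15 − 18.889)²/18.889 = 0.8007
  (91 − 94.889)²/94.889 = 0.1594
  (70 − 66.111)²/66.111 = 0.2288
χ² = 0.5579 + 0.8007 + 0.1594 + 0.2288 = 1.75

1.75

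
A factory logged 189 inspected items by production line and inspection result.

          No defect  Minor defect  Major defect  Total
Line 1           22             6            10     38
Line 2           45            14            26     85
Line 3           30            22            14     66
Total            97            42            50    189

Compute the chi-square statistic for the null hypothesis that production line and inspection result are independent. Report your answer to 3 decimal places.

7.681

Grand total N = 189.
Expected counts (row total × column total / N):
  Line 1, No defect: 38×97/189 = 19.5026
  Line 1, Minor defect: 38×42/189 = 8.4444
  Line 1, Major defect: 38×50/189 = 10.0529
  Line 2, No defect: 85×97/189 = 43.6243
  Line 2, Minor defect: 85×42/189 = 18.8889
  Line 2, Major defect: 85×50/189 = 22.4868
  Line 3, No defect: 66×97/189 = 33.8730
  Line 3, Minor defect: 66×42/189 = 14.6667
  Line 3, Major defect: 66×50/189 = 17.4603
Contributions (O − E)²/E:
  (22 − 19.5026)²/19.5026 = 0.3198
  (6 − 8.4444)²/8.4444 = 0.7076
  (10 − 10.0529)²/10.0529 = 0.0003
  (45 − 43.6243)²/43.6243 = 0.0434
  (14 − 18.8889)²/18.8889 = 1.2654
  (26 − 22.4868)²/22.4868 = 0.5489
  (30 − 33.8730)²/33.8730 = 0.4428
  (22 − 14.6667)²/14.6667 = 3.6666
  (14 − 17.4603)²/17.4603 = 0.6858
χ² = 0.3198 + 0.7076 + 0.0003 + 0.0434 + 1.2654 + 0.5489 + 0.4428 + 3.6666 + 0.6858 = 7.681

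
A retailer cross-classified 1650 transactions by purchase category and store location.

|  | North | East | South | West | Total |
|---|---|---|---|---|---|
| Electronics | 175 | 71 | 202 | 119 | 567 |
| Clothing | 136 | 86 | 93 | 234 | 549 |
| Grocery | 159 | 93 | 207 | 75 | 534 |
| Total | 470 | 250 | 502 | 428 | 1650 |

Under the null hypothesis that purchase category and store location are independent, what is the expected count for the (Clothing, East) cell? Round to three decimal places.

83.182

Row total (Clothing) = 549; column total (East) = 250; grand total N = 1650.
Expected count = (row total × column total) / N = 549 × 250 / 1650 = 83.182.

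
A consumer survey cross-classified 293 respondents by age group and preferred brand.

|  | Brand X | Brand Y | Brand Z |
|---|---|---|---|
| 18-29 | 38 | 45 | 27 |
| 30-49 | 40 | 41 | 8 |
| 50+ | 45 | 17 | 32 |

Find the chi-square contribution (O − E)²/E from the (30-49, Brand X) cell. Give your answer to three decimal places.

Row total (30-49) = 89; column total (Brand X) = 123; N = 293.
Expected count E = 89 × 123 / 293 = 37.3618.
Contribution = (O − E)²/E = (40 − 37.3618)² / 37.3618 = 0.186.

0.186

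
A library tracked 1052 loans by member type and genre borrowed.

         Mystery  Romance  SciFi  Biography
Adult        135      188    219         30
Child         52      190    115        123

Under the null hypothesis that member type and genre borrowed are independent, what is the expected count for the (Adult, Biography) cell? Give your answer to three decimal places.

Row total (Adult) = 572; column total (Biography) = 153; grand total N = 1052.
Expected count = (row total × column total) / N = 572 × 153 / 1052 = 83.190.

83.190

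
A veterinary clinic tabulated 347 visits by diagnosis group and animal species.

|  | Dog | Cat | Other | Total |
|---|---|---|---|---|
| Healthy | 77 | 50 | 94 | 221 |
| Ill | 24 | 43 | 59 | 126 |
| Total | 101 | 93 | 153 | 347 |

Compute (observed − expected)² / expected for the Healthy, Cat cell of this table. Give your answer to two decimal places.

1.44

Row total (Healthy) = 221; column total (Cat) = 93; N = 347.
Expected count E = 221 × 93 / 347 = 59.231.
Contribution = (O − E)²/E = (50 − 59.231)² / 59.231 = 1.44.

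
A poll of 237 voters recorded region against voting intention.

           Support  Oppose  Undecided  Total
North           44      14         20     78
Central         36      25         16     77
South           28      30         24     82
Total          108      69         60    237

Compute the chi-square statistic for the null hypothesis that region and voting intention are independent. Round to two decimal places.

Grand total N = 237.
Expected counts (row total × column total / N):
  North, Support: 78×108/237 = 35.544
  North, Oppose: 78×69/237 = 22.709
  North, Undecided: 78×60/237 = 19.747
  Central, Support: 77×108/237 = 35.089
  Central, Oppose: 77×69/237 = 22.418
  Central, Undecided: 77×60/237 = 19.494
  South, Support: 82×108/237 = 37.367
  South, Oppose: 82×69/237 = 23.873
  South, Undecided: 82×60/237 = 20.759
Contributions (O − E)²/E:
  (44 − 35.544)²/35.544 = 2.0117
  (14 − 22.709)²/22.709 = 3.3399
  (20 − 19.747)²/19.747 = 0.0032
  (36 − 35.089)²/35.089 = 0.0237
  (25 − 22.418)²/22.418 = 0.2974
  (16 − 19.494)²/19.494 = 0.6262
  (28 − 37.367)²/37.367 = 2.3481
  (30 − 23.873)²/23.873 = 1.5725
  (24 − 20.759)²/20.759 = 0.5060
χ² = 2.0117 + 3.3399 + 0.0032 + 0.0237 + 0.2974 + 0.6262 + 2.3481 + 1.5725 + 0.5060 = 10.73

10.73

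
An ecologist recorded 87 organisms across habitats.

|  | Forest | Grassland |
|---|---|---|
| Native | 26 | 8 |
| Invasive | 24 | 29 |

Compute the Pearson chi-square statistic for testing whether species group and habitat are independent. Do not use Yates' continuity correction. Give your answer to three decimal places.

8.243

Row totals: 34, 53. Column totals: 50, 37. Grand total N = 87.
Expected counts (row total × column total / N):
  Native, Forest: 34×50/87 = 19.5402
  Native, Grassland: 34×37/87 = 14.4598
  Invasive, Forest: 53×50/87 = 30.4598
  Invasive, Grassland: 53×37/87 = 22.5402
Contributions (O − E)²/E:
  (26 − 19.5402)²/19.5402 = 2.1355
  (8 − 14.4598)²/14.4598 = 2.8859
  (24 − 30.4598)²/30.4598 = 1.3700
  (29 − 22.5402)²/22.5402 = 1.8513
χ² = 2.1355 + 2.8859 + 1.3700 + 1.8513 = 8.243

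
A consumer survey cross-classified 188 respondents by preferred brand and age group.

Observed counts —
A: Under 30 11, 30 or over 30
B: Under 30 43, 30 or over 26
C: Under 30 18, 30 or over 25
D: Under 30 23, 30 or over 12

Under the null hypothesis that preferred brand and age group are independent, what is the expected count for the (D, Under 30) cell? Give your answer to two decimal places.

Row total (D) = 35; column total (Under 30) = 95; grand total N = 188.
Expected count = (row total × column total) / N = 35 × 95 / 188 = 17.69.

17.69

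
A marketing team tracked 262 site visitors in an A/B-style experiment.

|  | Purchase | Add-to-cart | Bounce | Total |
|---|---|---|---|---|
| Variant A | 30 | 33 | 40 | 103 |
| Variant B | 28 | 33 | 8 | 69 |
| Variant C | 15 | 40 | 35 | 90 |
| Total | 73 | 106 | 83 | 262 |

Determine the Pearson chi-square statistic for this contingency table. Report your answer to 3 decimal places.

Grand total N = 262.
Expected counts (row total × column total / N):
  Variant A, Purchase: 103×73/262 = 28.6985
  Variant A, Add-to-cart: 103×106/262 = 41.6718
  Variant A, Bounce: 103×83/262 = 32.6298
  Variant B, Purchase: 69×73/262 = 19.2252
  Variant B, Add-to-cart: 69×106/262 = 27.9160
  Variant B, Bounce: 69×83/262 = 21.8588
  Variant C, Purchase: 90×73/262 = 25.0763
  Variant C, Add-to-cart: 90×106/262 = 36.4122
  Variant C, Bounce: 90×83/262 = 28.5115
Contributions (O − E)²/E:
  (30 − 28.6985)²/28.6985 = 0.0590
  (33 − 41.6718)²/41.6718 = 1.8046
  (40 − 32.6298)²/32.6298 = 1.6647
  (28 − 19.2252)²/19.2252 = 4.0050
  (33 − 27.9160)²/27.9160 = 0.9259
  (8 − 21.8588)²/21.8588 = 8.7867
  (15 − 25.0763)²/25.0763 = 4.0489
  (40 − 36.4122)²/36.4122 = 0.3535
  (35 − 28.5115)²/28.5115 = 1.4766
χ² = 0.0590 + 1.8046 + 1.6647 + 4.0050 + 0.9259 + 8.7867 + 4.0489 + 0.3535 + 1.4766 = 23.125

23.125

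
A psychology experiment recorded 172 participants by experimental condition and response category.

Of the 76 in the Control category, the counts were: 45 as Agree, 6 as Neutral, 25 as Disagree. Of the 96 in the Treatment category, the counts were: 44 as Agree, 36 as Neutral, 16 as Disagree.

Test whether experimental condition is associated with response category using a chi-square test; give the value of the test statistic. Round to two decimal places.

Row totals: 76, 96. Column totals: 89, 42, 41. Grand total N = 172.
Expected counts (row total × column total / N):
  Control, Agree: 76×89/172 = 39.326
  Control, Neutral: 76×42/172 = 18.558
  Control, Disagree: 76×41/172 = 18.116
  Treatment, Agree: 96×89/172 = 49.674
  Treatment, Neutral: 96×42/172 = 23.442
  Treatment, Disagree: 96×41/172 = 22.884
Contributions (O − E)²/E:
  (45 − 39.326)²/39.326 = 0.8187
  (6 − 18.558)²/18.558 = 8.4979
  (25 − 18.116)²/18.116 = 2.6159
  (44 − 49.674)²/49.674 = 0.6481
  (36 − 23.442)²/23.442 = 6.7274
  (16 − 22.884)²/22.884 = 2.0709
χ² = 0.8187 + 8.4979 + 2.6159 + 0.6481 + 6.7274 + 2.0709 = 21.38

21.38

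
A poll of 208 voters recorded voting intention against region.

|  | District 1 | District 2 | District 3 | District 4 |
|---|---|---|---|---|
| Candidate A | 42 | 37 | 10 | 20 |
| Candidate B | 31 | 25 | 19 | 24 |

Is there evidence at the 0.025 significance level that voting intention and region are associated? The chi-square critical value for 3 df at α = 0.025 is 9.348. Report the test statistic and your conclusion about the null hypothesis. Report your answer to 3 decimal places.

6.672; fail to reject H₀

Row totals: 109, 99. Column totals: 73, 62, 29, 44. Grand total N = 208.
Expected counts (row total × column total / N):
  Candidate A, District 1: 109×73/208 = 38.25481
  Candidate A, District 2: 109×62/208 = 32.49038
  Candidate A, District 3: 109×29/208 = 15.19712
  Candidate A, District 4: 109×44/208 = 23.05769
  Candidate B, District 1: 99×73/208 = 34.74519
  Candidate B, District 2: 99×62/208 = 29.50962
  Candidate B, District 3: 99×29/208 = 13.80288
  Candidate B, District 4: 99×44/208 = 20.94231
Contributions (O − E)²/E:
  (42 − 38.25481)²/38.25481 = 0.3667
  (37 − 32.49038)²/32.49038 = 0.6259
  (10 − 15.19712)²/15.19712 = 1.7773
  (20 − 23.05769)²/23.05769 = 0.4055
  (31 − 34.74519)²/34.74519 = 0.4037
  (25 − 29.50962)²/29.50962 = 0.6892
  (19 − 13.80288)²/13.80288 = 1.9568
  (24 − 20.94231)²/20.94231 = 0.4464
χ² = 0.3667 + 0.6259 + 1.7773 + 0.4055 + 0.4037 + 0.6892 + 1.9568 + 0.4464 = 6.672
df = (2−1)(4−1) = 3. Since 6.672 < 9.348, fail to reject the null hypothesis of independence at α = 0.025.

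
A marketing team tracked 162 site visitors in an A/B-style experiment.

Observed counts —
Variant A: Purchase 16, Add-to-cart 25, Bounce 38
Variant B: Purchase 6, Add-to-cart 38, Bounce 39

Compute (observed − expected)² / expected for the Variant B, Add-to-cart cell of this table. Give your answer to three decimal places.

Row total (Variant B) = 83; column total (Add-to-cart) = 63; N = 162.
Expected count E = 83 × 63 / 162 = 32.2778.
Contribution = (O − E)²/E = (38 − 32.2778)² / 32.2778 = 1.014.

1.014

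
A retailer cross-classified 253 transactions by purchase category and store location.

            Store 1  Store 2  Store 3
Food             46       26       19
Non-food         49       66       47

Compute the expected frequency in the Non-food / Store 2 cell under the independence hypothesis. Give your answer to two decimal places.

58.91

Row total (Non-food) = 162; column total (Store 2) = 92; grand total N = 253.
Expected count = (row total × column total) / N = 162 × 92 / 253 = 58.91.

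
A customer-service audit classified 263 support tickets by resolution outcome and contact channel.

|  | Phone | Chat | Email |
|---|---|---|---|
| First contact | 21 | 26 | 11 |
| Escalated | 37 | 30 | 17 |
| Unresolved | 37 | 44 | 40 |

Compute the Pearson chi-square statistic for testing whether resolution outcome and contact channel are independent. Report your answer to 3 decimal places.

Row totals: 58, 84, 121. Column totals: 95, 100, 68. Grand total N = 263.
Expected counts (row total × column total / N):
  First contact, Phone: 58×95/263 = 20.9506
  First contact, Chat: 58×100/263 = 22.0532
  First contact, Email: 58×68/263 = 14.9962
  Escalated, Phone: 84×95/263 = 30.3422
  Escalated, Chat: 84×100/263 = 31.9392
  Escalated, Email: 84×68/263 = 21.7186
  Unresolved, Phone: 121×95/263 = 43.7072
  Unresolved, Chat: 121×100/263 = 46.0076
  Unresolved, Email: 121×68/263 = 31.2852
Contributions (O − E)²/E:
  (21 − 20.9506)²/20.9506 = 0.0001
  (26 − 22.0532)²/22.0532 = 0.7063
  (11 − 14.9962)²/14.9962 = 1.0649
  (37 − 30.3422)²/30.3422 = 1.4609
  (30 − 31.9392)²/31.9392 = 0.1177
  (17 − 21.7186)²/21.7186 = 1.0252
  (37 − 43.7072)²/43.7072 = 1.0293
  (44 − 46.0076)²/46.0076 = 0.0876
  (40 − 31.2852)²/31.2852 = 2.4276
χ² = 0.0001 + 0.7063 + 1.0649 + 1.4609 + 0.1177 + 1.0252 + 1.0293 + 0.0876 + 2.4276 = 7.920

7.920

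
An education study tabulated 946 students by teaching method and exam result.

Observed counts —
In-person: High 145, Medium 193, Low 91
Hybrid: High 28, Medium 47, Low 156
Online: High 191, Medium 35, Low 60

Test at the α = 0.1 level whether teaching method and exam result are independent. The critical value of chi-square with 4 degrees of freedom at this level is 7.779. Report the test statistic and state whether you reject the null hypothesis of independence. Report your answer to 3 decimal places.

Row totals: 429, 231, 286. Column totals: 364, 275, 307. Grand total N = 946.
Expected counts (row total × column total / N):
  In-person, High: 429×364/946 = 165.0698
  In-person, Medium: 429×275/946 = 124.7093
  In-person, Low: 429×307/946 = 139.2209
  Hybrid, High: 231×364/946 = 88.8837
  Hybrid, Medium: 231×275/946 = 67.1512
  Hybrid, Low: 231×307/946 = 74.9651
  Online, High: 286×364/946 = 110.0465
  Online, Medium: 286×275/946 = 83.1395
  Online, Low: 286×307/946 = 92.8140
Contributions (O − E)²/E:
  (145 − 165.0698)²/165.0698 = 2.4402
  (193 − 124.7093)²/124.7093 = 37.3959
  (91 − 139.2209)²/139.2209 = 16.7019
  (28 − 88.8837)²/88.8837 = 41.7042
  (47 − 67.1512)²/67.1512 = 6.0471
  (156 − 74.9651)²/74.9651 = 87.5962
  (191 − 110.0465)²/110.0465 = 59.5518
  (35 − 83.1395)²/83.1395 = 27.8738
  (60 − 92.8140)²/92.8140 = 11.6013
χ² = 2.4402 + 37.3959 + 16.7019 + 41.7042 + 6.0471 + 87.5962 + 59.5518 + 27.8738 + 11.6013 = 290.912
df = (3−1)(3−1) = 4. Since 290.912 > 7.779, reject the null hypothesis of independence at α = 0.1.

290.912; reject H₀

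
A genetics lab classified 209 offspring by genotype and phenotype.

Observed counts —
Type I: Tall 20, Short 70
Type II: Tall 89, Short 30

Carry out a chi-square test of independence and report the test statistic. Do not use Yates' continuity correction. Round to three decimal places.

56.748

Row totals: 90, 119. Column totals: 109, 100. Grand total N = 209.
Expected counts (row total × column total / N):
  Type I, Tall: 90×109/209 = 46.9378
  Type I, Short: 90×100/209 = 43.0622
  Type II, Tall: 119×109/209 = 62.0622
  Type II, Short: 119×100/209 = 56.9378
Contributions (O − E)²/E:
  (20 − 46.9378)²/46.9378 = 15.4597
  (70 − 43.0622)²/43.0622 = 16.8511
  (89 − 62.0622)²/62.0622 = 11.6922
  (30 − 56.9378)²/56.9378 = 12.7445
χ² = 15.4597 + 16.8511 + 11.6922 + 12.7445 = 56.748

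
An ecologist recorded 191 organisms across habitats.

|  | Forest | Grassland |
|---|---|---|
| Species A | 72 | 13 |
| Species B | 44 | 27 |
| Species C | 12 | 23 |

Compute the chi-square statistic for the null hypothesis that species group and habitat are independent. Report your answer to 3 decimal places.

29.813

Row totals: 85, 71, 35. Column totals: 128, 63. Grand total N = 191.
Expected counts (row total × column total / N):
  Species A, Forest: 85×128/191 = 56.9634
  Species A, Grassland: 85×63/191 = 28.0366
  Species B, Forest: 71×128/191 = 47.5812
  Species B, Grassland: 71×63/191 = 23.4188
  Species C, Forest: 35×128/191 = 23.4555
  Species C, Grassland: 35×63/191 = 11.5445
Contributions (O − E)²/E:
  (72 − 56.9634)²/56.9634 = 3.9692
  (13 − 28.0366)²/28.0366 = 8.0644
  (44 − 47.5812)²/47.5812 = 0.2695
  (27 − 23.4188)²/23.4188 = 0.5476
  (12 − 23.4555)²/23.4555 = 5.5948
  (23 − 11.5445)²/11.5445 = 11.3672
χ² = 3.9692 + 8.0644 + 0.2695 + 0.5476 + 5.5948 + 11.3672 = 29.813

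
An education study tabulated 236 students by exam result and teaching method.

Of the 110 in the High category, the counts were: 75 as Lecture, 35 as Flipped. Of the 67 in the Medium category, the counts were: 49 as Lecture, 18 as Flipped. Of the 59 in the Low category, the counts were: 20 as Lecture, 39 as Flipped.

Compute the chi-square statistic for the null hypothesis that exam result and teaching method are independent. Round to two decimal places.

Row totals: 110, 67, 59. Column totals: 144, 92. Grand total N = 236.
Expected counts (row total × column total / N):
  High, Lecture: 110×144/236 = 67.119
  High, Flipped: 110×92/236 = 42.881
  Medium, Lecture: 67×144/236 = 40.881
  Medium, Flipped: 67×92/236 = 26.119
  Low, Lecture: 59×144/236 = 36.000
  Low, Flipped: 59×92/236 = 23.000
Contributions (O − E)²/E:
  (75 − 67.119)²/67.119 = 0.9254
  (35 − 42.881)²/42.881 = 1.4484
  (49 − 40.881)²/40.881 = 1.6124
  (18 − 26.119)²/26.119 = 2.5238
  (20 − 36.000)²/36.000 = 7.1111
  (39 − 23.000)²/23.000 = 11.1304
χ² = 0.9254 + 1.4484 + 1.6124 + 2.5238 + 7.1111 + 11.1304 = 24.75

24.75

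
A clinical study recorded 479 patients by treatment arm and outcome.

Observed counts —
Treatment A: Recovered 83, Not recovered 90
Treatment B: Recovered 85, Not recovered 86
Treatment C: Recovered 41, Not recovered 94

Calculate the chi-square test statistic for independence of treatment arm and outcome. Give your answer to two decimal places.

Row totals: 173, 171, 135. Column totals: 209, 270. Grand total N = 479.
Expected counts (row total × column total / N):
  Treatment A, Recovered: 173×209/479 = 75.484
  Treatment A, Not recovered: 173×270/479 = 97.516
  Treatment B, Recovered: 171×209/479 = 74.612
  Treatment B, Not recovered: 171×270/479 = 96.388
  Treatment C, Recovered: 135×209/479 = 58.904
  Treatment C, Not recovered: 135×270/479 = 76.096
Contributions (O − E)²/E:
  (83 − 75.484)²/75.484 = 0.7484
  (90 − 97.516)²/97.516 = 0.5793
  (85 − 74.612)²/74.612 = 1.4463
  (86 − 96.388)²/96.388 = 1.1195
  (41 − 58.904)²/58.904 = 5.4420
  (94 − 76.096)²/76.096 = 4.2125
χ² = 0.7484 + 0.5793 + 1.4463 + 1.1195 + 5.4420 + 4.2125 = 13.55

13.55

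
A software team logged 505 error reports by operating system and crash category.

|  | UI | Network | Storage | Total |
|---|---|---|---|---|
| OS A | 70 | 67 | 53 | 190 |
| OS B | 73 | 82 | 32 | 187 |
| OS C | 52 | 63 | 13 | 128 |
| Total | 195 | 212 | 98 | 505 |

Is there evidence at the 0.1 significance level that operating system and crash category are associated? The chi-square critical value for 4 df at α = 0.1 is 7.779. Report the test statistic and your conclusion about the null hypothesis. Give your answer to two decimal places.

17.30; reject H₀

Grand total N = 505.
Expected counts (row total × column total / N):
  OS A, UI: 190×195/505 = 73.366
  OS A, Network: 190×212/505 = 79.762
  OS A, Storage: 190×98/505 = 36.871
  OS B, UI: 187×195/505 = 72.208
  OS B, Network: 187×212/505 = 78.503
  OS B, Storage: 187×98/505 = 36.289
  OS C, UI: 128×195/505 = 49.426
  OS C, Network: 128×212/505 = 53.735
  OS C, Storage: 128×98/505 = 24.840
Contributions (O − E)²/E:
  (70 − 73.366)²/73.366 = 0.1544
  (67 − 79.762)²/79.762 = 2.0419
  (53 − 36.871)²/36.871 = 7.0555
  (73 − 72.208)²/72.208 = 0.0087
  (82 − 78.503)²/78.503 = 0.1558
  (32 − 36.289)²/36.289 = 0.5069
  (52 − 49.426)²/49.426 = 0.1340
  (63 − 53.735)²/53.735 = 1.5975
  (13 − 24.840)²/24.840 = 5.6435
χ² = 0.1544 + 2.0419 + 7.0555 + 0.0087 + 0.1558 + 0.5069 + 0.1340 + 1.5975 + 5.6435 = 17.30
df = (3−1)(3−1) = 4. Since 17.30 > 7.779, reject the null hypothesis of independence at α = 0.1.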